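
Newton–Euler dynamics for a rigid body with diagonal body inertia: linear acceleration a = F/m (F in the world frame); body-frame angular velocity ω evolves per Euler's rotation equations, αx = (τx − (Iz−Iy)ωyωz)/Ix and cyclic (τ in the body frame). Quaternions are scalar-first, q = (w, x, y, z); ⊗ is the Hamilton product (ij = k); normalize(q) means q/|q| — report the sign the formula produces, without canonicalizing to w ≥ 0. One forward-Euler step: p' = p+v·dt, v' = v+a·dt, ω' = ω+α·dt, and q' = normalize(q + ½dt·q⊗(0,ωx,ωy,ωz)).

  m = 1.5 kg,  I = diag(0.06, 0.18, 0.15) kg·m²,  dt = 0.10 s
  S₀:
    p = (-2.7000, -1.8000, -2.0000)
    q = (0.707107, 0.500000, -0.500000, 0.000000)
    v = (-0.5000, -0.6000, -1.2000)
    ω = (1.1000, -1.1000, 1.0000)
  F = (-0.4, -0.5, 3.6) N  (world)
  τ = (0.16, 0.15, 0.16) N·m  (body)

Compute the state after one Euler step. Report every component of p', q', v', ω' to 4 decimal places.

p' = (-2.7500, -1.8600, -2.1200)
q' = (0.6493, 0.5117, -0.5615, 0.0352)
v' = (-0.5267, -0.6333, -0.9600)
ω' = (1.3117, -0.9617, 1.2035)

gyro term ω×Iω = (0.0330, -0.0990, -0.1452)
(τ − ω×Iω)/I = (2.1167, 1.3833, 2.0347)
ω' = ω + α·dt = (1.3117, -0.9617, 1.2035)
q⊗(0,ω) = (-1.1000000, 0.2778177, -1.2778177, 0.7071070)
q' = normalize(q + ½dt·q⊗(0,ω)) = (0.6493, 0.5117, -0.5615, 0.0352)
a = (-0.2667, -0.3333, 2.4000)
p + v·dt = (-2.7500, -1.8600, -2.1200)
new velocity v' = (-0.5267, -0.6333, -0.9600)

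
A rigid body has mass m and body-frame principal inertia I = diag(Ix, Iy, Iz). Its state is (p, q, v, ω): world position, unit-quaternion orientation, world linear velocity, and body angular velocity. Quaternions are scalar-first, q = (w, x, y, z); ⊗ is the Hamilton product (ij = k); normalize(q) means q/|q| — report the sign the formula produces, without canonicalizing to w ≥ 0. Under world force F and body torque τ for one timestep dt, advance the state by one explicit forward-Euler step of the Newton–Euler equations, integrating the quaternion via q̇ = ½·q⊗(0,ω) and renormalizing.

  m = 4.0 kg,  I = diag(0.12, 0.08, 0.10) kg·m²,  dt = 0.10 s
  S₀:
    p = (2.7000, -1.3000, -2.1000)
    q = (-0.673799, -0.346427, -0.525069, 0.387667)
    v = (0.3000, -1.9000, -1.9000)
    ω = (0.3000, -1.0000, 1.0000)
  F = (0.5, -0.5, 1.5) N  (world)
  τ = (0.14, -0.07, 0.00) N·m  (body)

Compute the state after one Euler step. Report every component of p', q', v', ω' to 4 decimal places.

angular accel α = (1.3333, -0.9500, -0.1200)
ω + α·dt = (0.4333, -1.0950, 0.9880)
q⊗(0,ω) = (-0.8088079, -0.3395417, 1.1365261, -0.1698513)
q + ½dt·q⊗(0,ω), renormalized = (-0.7124, -0.3625, -0.4670, 0.3782)
a = F/m = (0.1250, -0.1250, 0.3750)
p + v·dt = (2.7300, -1.4900, -2.2900)
v' = v + a·dt = (0.3125, -1.9125, -1.8625)

p' = (2.7300, -1.4900, -2.2900)
q' = (-0.7124, -0.3625, -0.4670, 0.3782)
v' = (0.3125, -1.9125, -1.8625)
ω' = (0.4333, -1.0950, 0.9880)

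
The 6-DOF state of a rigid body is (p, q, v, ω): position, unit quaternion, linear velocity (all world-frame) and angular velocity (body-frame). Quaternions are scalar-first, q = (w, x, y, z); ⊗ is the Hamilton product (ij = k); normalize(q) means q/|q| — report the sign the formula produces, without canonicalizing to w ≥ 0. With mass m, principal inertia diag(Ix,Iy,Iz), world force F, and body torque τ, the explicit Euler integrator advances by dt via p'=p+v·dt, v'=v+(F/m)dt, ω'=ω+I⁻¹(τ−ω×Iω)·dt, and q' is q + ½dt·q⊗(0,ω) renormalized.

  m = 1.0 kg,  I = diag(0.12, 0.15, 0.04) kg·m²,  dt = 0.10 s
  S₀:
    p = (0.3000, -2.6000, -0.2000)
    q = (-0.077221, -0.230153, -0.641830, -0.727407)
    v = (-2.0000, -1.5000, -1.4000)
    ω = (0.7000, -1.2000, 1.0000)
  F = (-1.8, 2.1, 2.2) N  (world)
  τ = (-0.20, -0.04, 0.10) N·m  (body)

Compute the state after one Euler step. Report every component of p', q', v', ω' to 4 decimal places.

(τ − ω×Iω)/I = (-2.7667, -0.6400, 3.1300)
ω' = ω + α·dt = (0.4233, -1.2640, 1.3130)
2q̇ = q⊗(0,ω) = (0.1183181, -1.5687731, -0.1863667, 0.6482436)
q' = normalize(q + ½dt·q⊗(0,ω)) = (-0.0710, -0.3075, -0.6488, -0.6925)
linear accel F/m = (-1.8000, 2.1000, 2.2000)
new position p' = (0.1000, -2.7500, -0.3400)
v' = v + a·dt = (-2.1800, -1.2900, -1.1800)

p' = (0.1000, -2.7500, -0.3400)
q' = (-0.0710, -0.3075, -0.6488, -0.6925)
v' = (-2.1800, -1.2900, -1.1800)
ω' = (0.4233, -1.2640, 1.3130)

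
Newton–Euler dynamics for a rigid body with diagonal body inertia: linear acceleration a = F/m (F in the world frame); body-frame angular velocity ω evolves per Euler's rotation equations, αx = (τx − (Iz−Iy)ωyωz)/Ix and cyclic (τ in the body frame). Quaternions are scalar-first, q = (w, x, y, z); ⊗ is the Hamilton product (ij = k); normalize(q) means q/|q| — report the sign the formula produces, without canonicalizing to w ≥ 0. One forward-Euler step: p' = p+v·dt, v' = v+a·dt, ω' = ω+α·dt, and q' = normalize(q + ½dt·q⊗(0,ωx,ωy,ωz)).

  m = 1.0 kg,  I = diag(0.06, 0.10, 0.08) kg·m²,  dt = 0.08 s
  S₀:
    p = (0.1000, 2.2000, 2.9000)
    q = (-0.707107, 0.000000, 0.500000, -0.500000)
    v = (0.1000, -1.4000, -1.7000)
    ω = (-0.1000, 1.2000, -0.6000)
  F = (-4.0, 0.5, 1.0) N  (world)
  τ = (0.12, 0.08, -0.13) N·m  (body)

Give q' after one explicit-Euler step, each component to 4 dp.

q' = (-0.7420, 0.0148, 0.4674, -0.4803)

q⊗(0,ω) = (-0.9000000, 0.3707107, -0.7985284, 0.4742642)
q' = normalize(q + ½dt·q⊗(0,ω)) = (-0.7420, 0.0148, 0.4674, -0.4803)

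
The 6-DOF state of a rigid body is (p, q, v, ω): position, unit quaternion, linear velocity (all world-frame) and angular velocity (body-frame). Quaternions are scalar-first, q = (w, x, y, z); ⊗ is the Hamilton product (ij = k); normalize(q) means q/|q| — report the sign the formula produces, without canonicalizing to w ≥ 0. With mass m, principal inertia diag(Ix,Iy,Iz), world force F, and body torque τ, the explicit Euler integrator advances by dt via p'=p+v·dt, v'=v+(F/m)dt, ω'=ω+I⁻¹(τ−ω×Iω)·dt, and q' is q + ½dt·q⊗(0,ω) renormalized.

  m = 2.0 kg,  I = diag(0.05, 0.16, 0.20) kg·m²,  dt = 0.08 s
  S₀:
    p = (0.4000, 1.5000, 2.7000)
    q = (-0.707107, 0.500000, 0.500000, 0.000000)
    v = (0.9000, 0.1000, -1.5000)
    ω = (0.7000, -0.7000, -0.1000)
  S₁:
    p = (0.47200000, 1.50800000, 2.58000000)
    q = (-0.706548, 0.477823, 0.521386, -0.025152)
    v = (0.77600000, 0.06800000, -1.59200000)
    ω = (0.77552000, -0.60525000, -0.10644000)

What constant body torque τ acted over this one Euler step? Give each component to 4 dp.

ω₁ − ω₀ = (0.07552000, 0.09475000, -0.00644000)
I·α + gyro = (0.0500, 0.2000, -0.0700)

τ = (0.0500, 0.2000, -0.0700)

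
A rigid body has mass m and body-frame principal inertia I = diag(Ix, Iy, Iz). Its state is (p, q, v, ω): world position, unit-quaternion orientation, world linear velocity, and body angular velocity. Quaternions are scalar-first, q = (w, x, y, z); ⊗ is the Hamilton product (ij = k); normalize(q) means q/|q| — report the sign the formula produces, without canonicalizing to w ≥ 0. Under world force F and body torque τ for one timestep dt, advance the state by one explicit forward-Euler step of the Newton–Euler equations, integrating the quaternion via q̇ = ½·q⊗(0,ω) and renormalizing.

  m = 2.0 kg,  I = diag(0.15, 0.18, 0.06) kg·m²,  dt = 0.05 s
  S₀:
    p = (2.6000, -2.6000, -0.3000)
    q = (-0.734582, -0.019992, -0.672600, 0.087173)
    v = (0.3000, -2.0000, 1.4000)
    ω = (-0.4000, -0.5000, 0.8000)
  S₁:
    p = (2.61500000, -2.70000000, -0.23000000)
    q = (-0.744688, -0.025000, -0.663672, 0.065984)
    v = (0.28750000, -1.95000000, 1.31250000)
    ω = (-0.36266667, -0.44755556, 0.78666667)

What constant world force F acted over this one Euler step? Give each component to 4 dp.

Δv = v₁−v₀ = (-0.01250000, 0.05000000, -0.08750000)
F = m·Δv/dt = (-0.5000, 2.0000, -3.5000)

F = (-0.5000, 2.0000, -3.5000)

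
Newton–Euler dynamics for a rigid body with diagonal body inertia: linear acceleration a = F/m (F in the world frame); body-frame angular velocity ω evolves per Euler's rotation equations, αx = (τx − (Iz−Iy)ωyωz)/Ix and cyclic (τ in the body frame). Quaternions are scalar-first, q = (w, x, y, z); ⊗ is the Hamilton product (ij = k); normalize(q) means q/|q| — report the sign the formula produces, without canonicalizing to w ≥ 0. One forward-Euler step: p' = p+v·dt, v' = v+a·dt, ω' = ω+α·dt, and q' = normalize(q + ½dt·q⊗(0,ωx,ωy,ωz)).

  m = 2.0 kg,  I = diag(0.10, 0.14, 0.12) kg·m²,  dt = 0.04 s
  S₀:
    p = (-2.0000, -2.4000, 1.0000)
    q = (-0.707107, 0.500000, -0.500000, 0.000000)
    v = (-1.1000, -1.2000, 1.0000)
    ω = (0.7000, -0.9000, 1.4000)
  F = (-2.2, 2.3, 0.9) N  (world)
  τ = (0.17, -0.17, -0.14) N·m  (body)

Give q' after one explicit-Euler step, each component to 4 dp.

q⊗(0,ω) = (-0.8000000, -1.1949749, -0.0636037, -1.0899498)
updated quaternion q' = (-0.7226, 0.4758, -0.5009, -0.0218)

q' = (-0.7226, 0.4758, -0.5009, -0.0218)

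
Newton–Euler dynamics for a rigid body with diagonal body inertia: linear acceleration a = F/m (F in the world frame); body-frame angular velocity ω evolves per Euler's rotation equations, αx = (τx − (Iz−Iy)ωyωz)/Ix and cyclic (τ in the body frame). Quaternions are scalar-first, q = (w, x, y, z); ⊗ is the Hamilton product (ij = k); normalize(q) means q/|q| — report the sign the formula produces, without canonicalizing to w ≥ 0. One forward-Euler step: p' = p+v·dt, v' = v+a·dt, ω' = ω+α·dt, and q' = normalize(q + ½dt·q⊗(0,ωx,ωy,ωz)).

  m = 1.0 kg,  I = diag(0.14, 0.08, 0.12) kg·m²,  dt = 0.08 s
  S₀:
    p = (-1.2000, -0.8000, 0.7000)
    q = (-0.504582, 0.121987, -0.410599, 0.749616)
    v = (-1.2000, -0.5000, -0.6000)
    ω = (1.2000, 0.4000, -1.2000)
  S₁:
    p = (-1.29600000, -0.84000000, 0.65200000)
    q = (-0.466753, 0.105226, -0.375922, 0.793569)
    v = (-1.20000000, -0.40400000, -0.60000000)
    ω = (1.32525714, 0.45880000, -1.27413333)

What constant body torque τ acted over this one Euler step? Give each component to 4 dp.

Δω = ω₁−ω₀ = (0.12525714, 0.05880000, -0.07413333)
gyro term ω₀×Iω₀ = (-0.0192, -0.0288, -0.0288)
τ = I·(Δω/dt) + ω₀×(Iω₀) = (0.2000, 0.0300, -0.1400)

τ = (0.2000, 0.0300, -0.1400)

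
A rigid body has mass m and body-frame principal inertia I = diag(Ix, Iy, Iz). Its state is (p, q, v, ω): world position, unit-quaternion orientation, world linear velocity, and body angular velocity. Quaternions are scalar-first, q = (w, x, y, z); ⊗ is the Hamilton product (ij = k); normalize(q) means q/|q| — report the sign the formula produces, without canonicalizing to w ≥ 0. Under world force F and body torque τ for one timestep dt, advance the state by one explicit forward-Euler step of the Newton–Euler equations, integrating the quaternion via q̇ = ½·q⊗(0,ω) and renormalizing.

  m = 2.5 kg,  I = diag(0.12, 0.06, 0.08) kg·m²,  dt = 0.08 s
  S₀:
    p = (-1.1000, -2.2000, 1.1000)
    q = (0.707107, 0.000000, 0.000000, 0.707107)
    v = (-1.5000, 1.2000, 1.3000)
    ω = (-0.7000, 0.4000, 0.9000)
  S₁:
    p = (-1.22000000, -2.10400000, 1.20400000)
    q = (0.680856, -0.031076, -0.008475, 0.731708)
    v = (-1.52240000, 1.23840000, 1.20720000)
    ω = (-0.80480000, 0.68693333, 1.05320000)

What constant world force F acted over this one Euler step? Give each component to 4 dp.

F = (-0.7000, 1.2000, -2.9000)

Δv = v₁−v₀ = (-0.02240000, 0.03840000, -0.09280000)
m·(v₁−v₀)/dt = (-0.7000, 1.2000, -2.9000)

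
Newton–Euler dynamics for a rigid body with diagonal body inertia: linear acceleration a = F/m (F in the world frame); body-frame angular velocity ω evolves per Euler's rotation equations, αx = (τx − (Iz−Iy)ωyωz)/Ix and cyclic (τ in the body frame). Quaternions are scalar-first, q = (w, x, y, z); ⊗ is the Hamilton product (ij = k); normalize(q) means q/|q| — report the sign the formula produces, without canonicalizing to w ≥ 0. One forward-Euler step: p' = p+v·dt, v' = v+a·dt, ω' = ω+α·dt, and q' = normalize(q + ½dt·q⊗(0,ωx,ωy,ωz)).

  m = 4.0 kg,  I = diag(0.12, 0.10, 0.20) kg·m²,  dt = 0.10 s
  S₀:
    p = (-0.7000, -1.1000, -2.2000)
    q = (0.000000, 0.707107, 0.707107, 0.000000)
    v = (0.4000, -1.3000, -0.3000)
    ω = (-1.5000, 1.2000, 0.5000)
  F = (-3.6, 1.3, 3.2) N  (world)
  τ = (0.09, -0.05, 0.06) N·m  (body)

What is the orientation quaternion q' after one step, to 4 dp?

q' = (0.0106, 0.7212, 0.6861, 0.0950)

2q̇ = q⊗(0,ω) = (0.2121321, 0.3535535, -0.3535535, 1.9091889)
q' = normalize(q + ½dt·q⊗(0,ω)) = (0.0106, 0.7212, 0.6861, 0.0950)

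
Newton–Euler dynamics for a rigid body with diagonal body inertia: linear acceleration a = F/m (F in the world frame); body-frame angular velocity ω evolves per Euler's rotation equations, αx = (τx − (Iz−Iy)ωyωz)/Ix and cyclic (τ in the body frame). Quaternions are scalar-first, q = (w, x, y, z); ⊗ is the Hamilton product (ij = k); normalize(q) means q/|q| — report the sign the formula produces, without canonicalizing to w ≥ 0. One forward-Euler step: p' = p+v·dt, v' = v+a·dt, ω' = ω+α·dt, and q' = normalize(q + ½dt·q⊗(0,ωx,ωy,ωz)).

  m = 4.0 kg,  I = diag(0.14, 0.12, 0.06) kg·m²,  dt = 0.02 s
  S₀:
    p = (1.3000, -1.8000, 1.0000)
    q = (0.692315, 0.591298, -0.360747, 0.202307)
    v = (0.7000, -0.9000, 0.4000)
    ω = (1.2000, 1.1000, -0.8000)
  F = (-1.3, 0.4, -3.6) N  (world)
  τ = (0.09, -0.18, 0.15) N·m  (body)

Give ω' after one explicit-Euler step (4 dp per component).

ω' = (1.2053, 1.0828, -0.7412)

gyro term ω×Iω = (0.0528, -0.0768, -0.0264)
(τ − ω×Iω)/I = (0.2657, -0.8600, 2.9400)
ω' = ω + α·dt = (1.2053, 1.0828, -0.7412)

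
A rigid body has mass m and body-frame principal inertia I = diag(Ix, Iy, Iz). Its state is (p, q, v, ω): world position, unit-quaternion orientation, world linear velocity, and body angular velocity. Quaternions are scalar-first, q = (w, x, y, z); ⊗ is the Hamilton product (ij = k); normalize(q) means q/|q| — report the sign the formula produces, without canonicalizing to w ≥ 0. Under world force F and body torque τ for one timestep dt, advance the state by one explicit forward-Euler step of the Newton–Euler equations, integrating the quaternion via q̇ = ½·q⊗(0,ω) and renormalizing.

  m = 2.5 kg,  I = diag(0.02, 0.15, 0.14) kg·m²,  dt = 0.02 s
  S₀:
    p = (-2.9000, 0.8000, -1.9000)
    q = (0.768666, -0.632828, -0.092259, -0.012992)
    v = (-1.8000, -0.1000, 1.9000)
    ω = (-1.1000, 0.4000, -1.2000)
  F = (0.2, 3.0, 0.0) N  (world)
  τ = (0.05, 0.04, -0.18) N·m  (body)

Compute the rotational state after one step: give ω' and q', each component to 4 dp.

ω' = (-1.0548, 0.4265, -1.2175)
q' = (0.7618, -0.6400, -0.0966, -0.0258)

α = I⁻¹(τ − ω×Iω) = (2.2600, 1.3227, -0.8771)
new body rate ω' = (-1.0548, 0.4265, -1.2175)
q⊗(0,ω) = (-0.6747976, -0.7296250, -0.4376360, -1.2770153)
q + ½dt·q⊗(0,ω), renormalized = (0.7618, -0.6400, -0.0966, -0.0258)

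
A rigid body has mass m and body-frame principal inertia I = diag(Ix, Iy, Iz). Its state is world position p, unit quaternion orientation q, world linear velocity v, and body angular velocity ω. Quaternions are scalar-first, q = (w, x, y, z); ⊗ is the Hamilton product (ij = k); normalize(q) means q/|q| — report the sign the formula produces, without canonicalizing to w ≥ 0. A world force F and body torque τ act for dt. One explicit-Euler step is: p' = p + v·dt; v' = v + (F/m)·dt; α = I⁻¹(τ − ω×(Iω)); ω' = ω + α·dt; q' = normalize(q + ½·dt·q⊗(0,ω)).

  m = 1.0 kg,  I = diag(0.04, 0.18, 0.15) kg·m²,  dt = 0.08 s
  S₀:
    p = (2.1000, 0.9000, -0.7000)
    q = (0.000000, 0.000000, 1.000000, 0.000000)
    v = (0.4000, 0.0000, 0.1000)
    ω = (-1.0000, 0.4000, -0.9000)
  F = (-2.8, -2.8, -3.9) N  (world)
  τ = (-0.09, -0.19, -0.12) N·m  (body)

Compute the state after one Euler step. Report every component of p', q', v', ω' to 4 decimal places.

p' = (2.1320, 0.9000, -0.6920)
q' = (-0.0160, -0.0359, 0.9984, 0.0399)
v' = (0.1760, -0.2240, -0.2120)
ω' = (-1.2016, 0.3596, -0.9341)

precession coupling ω×(Iω) = (0.0108, -0.0990, -0.0560)
angular accel α = (-2.5200, -0.5056, -0.4267)
new body rate ω' = (-1.2016, 0.3596, -0.9341)
Hamilton product q⊗(0,ω) = (-0.4000000, -0.9000000, 0.0000000, 1.0000000)
updated quaternion q' = (-0.0160, -0.0359, 0.9984, 0.0399)
p + v·dt = (2.1320, 0.9000, -0.6920)
v' = v + a·dt = (0.1760, -0.2240, -0.2120)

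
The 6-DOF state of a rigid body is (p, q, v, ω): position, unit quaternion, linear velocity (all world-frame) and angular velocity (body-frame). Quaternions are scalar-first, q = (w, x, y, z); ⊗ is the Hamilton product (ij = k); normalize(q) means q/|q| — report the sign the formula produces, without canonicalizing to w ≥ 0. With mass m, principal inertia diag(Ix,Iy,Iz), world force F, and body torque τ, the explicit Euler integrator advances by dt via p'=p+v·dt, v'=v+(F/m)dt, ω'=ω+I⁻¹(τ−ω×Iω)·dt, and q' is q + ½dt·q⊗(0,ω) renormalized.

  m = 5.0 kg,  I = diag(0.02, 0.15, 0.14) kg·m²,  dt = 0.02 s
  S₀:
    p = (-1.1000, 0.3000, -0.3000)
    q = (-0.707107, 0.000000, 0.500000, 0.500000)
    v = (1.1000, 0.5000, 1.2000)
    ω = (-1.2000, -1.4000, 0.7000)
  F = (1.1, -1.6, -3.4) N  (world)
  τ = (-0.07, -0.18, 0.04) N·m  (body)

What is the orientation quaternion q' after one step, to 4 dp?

q' = (-0.7035, 0.0190, 0.5038, 0.5010)

q⊗(0,ω) = (0.3500000, 1.8985284, 0.3899498, 0.1050251)
updated quaternion q' = (-0.7035, 0.0190, 0.5038, 0.5010)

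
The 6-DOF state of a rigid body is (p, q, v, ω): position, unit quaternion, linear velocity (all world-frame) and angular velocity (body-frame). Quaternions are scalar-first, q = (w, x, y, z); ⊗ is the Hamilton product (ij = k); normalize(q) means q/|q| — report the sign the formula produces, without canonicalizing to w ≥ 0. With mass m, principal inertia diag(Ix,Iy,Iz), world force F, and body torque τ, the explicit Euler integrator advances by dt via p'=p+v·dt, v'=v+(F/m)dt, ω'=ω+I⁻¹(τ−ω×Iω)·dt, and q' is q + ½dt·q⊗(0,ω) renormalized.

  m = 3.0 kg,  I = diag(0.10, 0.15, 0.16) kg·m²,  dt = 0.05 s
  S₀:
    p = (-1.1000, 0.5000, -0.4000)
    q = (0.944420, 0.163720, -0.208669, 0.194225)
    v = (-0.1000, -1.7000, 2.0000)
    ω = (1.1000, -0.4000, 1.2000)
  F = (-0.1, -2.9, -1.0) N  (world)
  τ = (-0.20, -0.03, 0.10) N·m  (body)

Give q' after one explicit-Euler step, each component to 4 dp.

Hamilton product q⊗(0,ω) = (-0.4966296, 0.8661492, -0.3605845, 1.2973519)
q + ½dt·q⊗(0,ω), renormalized = (0.9312, 0.1852, -0.2175, 0.2265)

q' = (0.9312, 0.1852, -0.2175, 0.2265)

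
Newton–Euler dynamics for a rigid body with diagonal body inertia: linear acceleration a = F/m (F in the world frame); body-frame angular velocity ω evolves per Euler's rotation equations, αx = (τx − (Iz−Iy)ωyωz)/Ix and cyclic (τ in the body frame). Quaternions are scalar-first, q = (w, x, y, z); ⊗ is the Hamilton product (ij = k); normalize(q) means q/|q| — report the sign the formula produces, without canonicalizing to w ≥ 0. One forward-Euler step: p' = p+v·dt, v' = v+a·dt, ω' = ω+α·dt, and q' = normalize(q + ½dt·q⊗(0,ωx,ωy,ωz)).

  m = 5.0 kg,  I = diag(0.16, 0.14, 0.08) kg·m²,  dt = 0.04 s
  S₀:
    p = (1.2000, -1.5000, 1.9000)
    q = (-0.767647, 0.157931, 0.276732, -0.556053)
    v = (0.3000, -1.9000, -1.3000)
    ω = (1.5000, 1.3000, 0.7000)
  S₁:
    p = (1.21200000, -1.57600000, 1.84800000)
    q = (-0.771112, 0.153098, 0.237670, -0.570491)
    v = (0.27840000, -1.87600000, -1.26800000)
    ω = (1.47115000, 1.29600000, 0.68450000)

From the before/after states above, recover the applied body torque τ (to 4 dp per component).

τ = (-0.1700, 0.0700, -0.0700)

rate change Δω = (-0.02885000, -0.00400000, -0.01550000)
gyro term ω₀×Iω₀ = (-0.0546, 0.0840, -0.0390)
τ = I·(Δω/dt) + ω₀×(Iω₀) = (-0.1700, 0.0700, -0.0700)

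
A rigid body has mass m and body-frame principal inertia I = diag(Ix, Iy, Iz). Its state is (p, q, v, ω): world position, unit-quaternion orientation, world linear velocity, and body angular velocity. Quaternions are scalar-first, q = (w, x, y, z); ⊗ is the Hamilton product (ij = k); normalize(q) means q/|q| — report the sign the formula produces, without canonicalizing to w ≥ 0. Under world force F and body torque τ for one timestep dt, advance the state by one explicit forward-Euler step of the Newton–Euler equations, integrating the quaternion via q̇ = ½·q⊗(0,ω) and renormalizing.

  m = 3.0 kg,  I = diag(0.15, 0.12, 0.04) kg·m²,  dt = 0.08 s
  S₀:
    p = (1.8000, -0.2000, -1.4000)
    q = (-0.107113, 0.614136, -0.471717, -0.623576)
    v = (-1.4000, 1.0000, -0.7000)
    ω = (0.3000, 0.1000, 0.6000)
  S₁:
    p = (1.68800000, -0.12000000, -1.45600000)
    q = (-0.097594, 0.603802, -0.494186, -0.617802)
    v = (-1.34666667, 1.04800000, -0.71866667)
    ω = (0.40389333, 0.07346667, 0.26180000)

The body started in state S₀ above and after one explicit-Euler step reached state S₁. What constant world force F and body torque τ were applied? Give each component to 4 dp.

ω₁ − ω₀ = (0.10389333, -0.02653333, -0.33820000)
I·α + gyro = (0.1900, -0.0200, -0.1700)
v₁ − v₀ = (0.05333333, 0.04800000, -0.01866667)
applied force F = (2.0000, 1.8000, -0.7000)

F = (2.0000, 1.8000, -0.7000)
τ = (0.1900, -0.0200, -0.1700)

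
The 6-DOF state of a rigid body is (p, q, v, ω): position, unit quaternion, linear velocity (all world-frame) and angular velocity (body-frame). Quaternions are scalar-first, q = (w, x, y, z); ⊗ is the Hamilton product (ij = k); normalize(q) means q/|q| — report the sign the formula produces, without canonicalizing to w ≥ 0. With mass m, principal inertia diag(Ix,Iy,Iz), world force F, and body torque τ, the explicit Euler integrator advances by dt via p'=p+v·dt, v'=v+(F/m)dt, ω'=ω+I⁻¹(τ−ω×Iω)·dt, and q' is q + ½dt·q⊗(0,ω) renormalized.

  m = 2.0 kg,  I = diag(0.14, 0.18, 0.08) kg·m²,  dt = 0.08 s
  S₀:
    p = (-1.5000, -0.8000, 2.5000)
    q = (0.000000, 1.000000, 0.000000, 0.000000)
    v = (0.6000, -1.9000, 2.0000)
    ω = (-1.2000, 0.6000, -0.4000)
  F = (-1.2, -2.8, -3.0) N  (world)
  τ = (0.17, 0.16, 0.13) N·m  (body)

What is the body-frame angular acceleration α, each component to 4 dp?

α = (1.0429, 0.7289, 1.9850)

gyro term ω×Iω = (0.0240, 0.0288, -0.0288)
(τ − ω×Iω)/I = (1.0429, 0.7289, 1.9850)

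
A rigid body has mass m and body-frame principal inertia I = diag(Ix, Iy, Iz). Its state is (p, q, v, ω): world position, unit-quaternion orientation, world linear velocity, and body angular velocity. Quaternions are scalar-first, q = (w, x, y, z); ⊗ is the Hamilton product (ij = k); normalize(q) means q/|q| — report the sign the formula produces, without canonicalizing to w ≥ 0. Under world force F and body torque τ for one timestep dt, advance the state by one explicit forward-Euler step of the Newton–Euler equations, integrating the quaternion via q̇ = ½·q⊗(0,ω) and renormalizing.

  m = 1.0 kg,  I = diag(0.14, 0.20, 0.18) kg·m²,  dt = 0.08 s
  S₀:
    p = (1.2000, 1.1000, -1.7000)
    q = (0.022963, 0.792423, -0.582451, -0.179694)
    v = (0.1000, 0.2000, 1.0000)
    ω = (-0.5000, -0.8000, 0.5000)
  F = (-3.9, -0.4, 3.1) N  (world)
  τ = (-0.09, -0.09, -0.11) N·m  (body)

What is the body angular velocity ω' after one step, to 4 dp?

ω' = (-0.5560, -0.8400, 0.4404)

α = I⁻¹(τ − ω×Iω) = (-0.7000, -0.5000, -0.7444)
ω' = ω + α·dt = (-0.5560, -0.8400, 0.4404)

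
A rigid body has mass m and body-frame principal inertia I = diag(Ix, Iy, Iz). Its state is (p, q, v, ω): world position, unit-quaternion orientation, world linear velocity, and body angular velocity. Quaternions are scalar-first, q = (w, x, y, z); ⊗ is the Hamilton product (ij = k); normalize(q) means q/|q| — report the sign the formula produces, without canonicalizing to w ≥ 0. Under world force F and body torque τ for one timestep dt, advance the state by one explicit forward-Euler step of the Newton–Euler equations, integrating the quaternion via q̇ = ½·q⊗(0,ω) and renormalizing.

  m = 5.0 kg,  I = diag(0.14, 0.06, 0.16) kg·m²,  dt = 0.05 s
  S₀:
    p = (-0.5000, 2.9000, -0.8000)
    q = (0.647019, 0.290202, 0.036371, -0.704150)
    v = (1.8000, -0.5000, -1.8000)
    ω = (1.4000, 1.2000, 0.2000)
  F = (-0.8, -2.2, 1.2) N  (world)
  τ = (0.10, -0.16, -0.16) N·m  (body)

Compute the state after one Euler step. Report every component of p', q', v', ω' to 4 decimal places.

α = I⁻¹(τ − ω×Iω) = (0.5429, -2.5733, -0.1600)
ω' = ω + α·dt = (1.4271, 1.0713, 0.1920)
q⊗(0,ω) = (-0.3090980, 1.7580808, -0.2674276, 0.4267268)
updated quaternion q' = (0.6386, 0.3338, 0.0297, -0.6927)
linear accel F/m = (-0.1600, -0.4400, 0.2400)
new position p' = (-0.4100, 2.8750, -0.8900)
new velocity v' = (1.7920, -0.5220, -1.7880)

p' = (-0.4100, 2.8750, -0.8900)
q' = (0.6386, 0.3338, 0.0297, -0.6927)
v' = (1.7920, -0.5220, -1.7880)
ω' = (1.4271, 1.0713, 0.1920)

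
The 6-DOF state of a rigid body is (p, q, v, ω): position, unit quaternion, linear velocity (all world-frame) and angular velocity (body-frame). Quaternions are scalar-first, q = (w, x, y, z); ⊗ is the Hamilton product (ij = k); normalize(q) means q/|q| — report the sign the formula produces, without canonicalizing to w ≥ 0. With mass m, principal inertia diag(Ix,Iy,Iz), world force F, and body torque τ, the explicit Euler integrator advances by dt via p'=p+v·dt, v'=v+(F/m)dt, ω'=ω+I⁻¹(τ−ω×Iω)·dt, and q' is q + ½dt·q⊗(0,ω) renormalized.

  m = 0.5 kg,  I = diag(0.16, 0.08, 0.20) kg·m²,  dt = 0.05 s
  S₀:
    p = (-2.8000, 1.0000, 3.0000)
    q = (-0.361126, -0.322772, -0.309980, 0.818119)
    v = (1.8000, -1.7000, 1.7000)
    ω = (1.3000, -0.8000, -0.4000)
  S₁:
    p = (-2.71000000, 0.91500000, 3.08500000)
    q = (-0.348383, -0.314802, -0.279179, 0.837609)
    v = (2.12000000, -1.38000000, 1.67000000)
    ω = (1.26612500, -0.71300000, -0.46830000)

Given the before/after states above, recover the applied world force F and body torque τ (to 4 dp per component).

velocity change Δv = (0.32000000, 0.32000000, -0.03000000)
applied force F = (3.2000, 3.2000, -0.3000)
rate change Δω = (-0.03387500, 0.08700000, -0.06830000)
precession coupling = (0.0384, 0.0208, 0.0832)
applied torque τ = (-0.0700, 0.1600, -0.1900)

F = (3.2000, 3.2000, -0.3000)
τ = (-0.0700, 0.1600, -0.1900)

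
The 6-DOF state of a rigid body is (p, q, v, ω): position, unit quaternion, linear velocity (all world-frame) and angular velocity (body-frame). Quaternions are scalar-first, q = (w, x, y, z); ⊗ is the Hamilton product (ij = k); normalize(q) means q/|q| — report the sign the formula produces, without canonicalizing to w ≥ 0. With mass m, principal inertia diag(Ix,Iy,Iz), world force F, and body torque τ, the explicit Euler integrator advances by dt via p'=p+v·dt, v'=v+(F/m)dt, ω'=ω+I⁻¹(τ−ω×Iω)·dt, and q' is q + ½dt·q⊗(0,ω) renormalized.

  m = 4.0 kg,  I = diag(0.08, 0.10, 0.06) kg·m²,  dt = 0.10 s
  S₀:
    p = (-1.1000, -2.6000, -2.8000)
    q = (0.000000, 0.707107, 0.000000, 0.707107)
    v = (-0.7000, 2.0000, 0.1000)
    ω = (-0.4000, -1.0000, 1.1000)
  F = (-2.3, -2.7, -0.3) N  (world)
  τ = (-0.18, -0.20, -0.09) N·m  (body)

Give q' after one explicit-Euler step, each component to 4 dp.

2q̇ = q⊗(0,ω) = (-0.4949749, 0.7071070, -1.0606605, -0.7071070)
q + ½dt·q⊗(0,ω), renormalized = (-0.0247, 0.7403, -0.0529, 0.6698)

q' = (-0.0247, 0.7403, -0.0529, 0.6698)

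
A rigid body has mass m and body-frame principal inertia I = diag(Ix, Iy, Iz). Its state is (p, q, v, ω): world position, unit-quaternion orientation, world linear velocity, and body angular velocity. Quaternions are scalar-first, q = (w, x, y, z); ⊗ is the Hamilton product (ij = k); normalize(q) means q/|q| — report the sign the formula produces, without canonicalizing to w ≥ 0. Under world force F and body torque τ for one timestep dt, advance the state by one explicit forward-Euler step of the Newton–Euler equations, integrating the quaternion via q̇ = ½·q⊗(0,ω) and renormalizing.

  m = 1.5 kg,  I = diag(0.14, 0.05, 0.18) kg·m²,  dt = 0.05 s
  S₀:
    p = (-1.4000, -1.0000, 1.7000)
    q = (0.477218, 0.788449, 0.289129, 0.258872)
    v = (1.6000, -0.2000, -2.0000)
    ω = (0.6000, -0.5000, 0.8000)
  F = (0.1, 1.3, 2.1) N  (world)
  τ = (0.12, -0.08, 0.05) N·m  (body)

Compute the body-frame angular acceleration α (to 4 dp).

α = (1.2286, -1.2160, 0.1278)

gyro term ω×Iω = (-0.0520, -0.0192, 0.0270)
α = I⁻¹(τ − ω×Iω) = (1.2286, -1.2160, 0.1278)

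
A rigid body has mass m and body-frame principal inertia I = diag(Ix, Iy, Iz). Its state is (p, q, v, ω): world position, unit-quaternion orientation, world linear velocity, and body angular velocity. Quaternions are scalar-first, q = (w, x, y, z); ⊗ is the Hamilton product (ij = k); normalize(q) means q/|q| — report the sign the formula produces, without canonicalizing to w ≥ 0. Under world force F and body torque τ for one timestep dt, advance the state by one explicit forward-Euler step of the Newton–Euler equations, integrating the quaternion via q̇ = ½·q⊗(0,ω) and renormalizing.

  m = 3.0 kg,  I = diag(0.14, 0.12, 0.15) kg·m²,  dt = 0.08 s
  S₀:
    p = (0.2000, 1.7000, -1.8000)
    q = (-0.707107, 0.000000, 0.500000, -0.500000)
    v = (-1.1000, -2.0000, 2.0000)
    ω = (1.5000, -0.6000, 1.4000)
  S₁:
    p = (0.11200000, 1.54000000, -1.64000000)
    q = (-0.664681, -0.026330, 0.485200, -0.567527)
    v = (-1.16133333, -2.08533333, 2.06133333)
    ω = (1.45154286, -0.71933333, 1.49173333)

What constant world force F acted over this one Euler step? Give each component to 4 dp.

F = (-2.3000, -3.2000, 2.3000)

v₁ − v₀ = (-0.06133333, -0.08533333, 0.06133333)
applied force F = (-2.3000, -3.2000, 2.3000)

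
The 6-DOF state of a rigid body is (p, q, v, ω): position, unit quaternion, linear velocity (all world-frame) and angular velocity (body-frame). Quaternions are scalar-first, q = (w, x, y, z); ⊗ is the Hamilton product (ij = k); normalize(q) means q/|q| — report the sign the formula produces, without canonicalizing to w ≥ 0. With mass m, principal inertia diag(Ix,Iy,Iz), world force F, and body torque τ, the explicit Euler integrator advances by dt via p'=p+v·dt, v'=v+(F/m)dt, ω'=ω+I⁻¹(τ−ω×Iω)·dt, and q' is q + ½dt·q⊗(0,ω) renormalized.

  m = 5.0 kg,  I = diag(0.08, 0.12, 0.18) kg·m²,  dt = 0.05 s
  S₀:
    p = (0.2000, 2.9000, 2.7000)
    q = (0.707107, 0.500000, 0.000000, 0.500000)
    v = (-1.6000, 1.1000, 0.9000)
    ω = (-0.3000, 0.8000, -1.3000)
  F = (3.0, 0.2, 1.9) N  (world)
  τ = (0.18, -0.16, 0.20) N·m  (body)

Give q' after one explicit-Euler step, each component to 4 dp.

2q̇ = q⊗(0,ω) = (0.8000000, -0.6121321, 1.0656856, -0.5192391)
updated quaternion q' = (0.7266, 0.4843, 0.0266, 0.4867)

q' = (0.7266, 0.4843, 0.0266, 0.4867)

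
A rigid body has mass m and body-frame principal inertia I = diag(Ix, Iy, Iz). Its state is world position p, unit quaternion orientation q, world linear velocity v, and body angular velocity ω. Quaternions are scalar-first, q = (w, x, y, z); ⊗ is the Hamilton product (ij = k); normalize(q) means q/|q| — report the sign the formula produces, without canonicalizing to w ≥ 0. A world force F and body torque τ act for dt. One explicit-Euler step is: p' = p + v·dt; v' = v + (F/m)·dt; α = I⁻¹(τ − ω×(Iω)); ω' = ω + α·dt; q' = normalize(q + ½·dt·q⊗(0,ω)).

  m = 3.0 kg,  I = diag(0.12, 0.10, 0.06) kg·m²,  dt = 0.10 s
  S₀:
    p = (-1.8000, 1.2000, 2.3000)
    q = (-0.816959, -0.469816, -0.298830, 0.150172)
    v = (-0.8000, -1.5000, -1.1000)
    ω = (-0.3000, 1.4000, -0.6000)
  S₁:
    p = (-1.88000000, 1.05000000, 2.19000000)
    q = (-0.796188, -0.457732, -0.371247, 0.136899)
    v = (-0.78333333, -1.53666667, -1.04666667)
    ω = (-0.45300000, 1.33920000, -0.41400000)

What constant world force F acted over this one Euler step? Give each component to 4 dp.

v₁ − v₀ = (0.01666667, -0.03666667, 0.05333333)
applied force F = (0.5000, -1.1000, 1.6000)

F = (0.5000, -1.1000, 1.6000)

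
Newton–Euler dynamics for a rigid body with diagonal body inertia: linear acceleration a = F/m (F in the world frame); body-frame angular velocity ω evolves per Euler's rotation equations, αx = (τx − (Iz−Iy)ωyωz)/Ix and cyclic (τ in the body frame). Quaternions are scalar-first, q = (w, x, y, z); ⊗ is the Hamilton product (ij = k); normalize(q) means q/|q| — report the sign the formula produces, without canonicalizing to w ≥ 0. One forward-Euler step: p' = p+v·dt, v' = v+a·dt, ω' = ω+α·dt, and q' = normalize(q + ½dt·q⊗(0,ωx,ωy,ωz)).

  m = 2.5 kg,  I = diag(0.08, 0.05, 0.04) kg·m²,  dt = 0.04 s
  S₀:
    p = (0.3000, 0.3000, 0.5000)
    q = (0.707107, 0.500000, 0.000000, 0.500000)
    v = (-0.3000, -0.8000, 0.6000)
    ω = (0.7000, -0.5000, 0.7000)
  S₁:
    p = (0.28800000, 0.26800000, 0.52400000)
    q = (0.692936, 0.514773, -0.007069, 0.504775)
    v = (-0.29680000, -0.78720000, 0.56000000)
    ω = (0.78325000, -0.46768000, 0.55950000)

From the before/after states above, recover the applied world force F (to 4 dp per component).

v₁ − v₀ = (0.00320000, 0.01280000, -0.04000000)
m·(v₁−v₀)/dt = (0.2000, 0.8000, -2.5000)

F = (0.2000, 0.8000, -2.5000)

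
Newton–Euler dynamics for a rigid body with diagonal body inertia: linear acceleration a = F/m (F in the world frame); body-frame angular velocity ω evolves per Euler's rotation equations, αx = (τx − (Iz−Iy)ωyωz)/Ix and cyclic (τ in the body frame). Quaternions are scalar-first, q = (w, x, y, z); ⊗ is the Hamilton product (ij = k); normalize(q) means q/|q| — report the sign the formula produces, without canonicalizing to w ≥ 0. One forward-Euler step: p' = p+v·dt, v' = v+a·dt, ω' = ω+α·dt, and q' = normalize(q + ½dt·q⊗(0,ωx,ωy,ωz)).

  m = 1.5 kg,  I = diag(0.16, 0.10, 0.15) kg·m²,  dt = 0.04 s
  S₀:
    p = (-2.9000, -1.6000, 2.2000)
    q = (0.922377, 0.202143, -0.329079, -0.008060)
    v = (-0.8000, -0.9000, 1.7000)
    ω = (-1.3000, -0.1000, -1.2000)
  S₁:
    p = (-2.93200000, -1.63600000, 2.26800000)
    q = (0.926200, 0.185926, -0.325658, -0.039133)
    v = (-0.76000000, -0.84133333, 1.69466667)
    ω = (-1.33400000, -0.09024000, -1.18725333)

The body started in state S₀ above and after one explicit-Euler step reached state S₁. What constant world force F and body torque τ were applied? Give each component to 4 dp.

F = (1.5000, 2.2000, -0.2000)
τ = (-0.1300, 0.0400, 0.0400)

Δv = v₁−v₀ = (0.04000000, 0.05866667, -0.00533333)
F = m·Δv/dt = (1.5000, 2.2000, -0.2000)
ω₁ − ω₀ = (-0.03400000, 0.00976000, 0.01274667)
gyro term ω₀×Iω₀ = (0.0060, 0.0156, -0.0078)
applied torque τ = (-0.1300, 0.0400, 0.0400)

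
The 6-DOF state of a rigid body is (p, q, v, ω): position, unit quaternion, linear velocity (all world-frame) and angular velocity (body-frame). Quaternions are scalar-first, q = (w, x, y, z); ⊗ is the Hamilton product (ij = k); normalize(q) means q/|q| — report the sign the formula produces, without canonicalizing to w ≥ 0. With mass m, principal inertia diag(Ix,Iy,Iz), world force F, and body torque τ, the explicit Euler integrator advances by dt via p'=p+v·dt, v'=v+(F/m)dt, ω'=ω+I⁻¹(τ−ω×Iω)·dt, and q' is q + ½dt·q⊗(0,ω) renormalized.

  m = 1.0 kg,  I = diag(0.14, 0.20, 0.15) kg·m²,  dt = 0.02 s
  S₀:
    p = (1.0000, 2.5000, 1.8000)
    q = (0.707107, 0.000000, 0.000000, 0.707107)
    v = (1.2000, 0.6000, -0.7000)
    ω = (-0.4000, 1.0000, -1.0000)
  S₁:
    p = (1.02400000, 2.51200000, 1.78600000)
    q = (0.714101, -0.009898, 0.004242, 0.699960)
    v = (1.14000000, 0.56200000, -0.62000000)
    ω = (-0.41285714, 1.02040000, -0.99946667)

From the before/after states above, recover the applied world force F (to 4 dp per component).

velocity change Δv = (-0.06000000, -0.03800000, 0.08000000)
applied force F = (-3.0000, -1.9000, 4.0000)

F = (-3.0000, -1.9000, 4.0000)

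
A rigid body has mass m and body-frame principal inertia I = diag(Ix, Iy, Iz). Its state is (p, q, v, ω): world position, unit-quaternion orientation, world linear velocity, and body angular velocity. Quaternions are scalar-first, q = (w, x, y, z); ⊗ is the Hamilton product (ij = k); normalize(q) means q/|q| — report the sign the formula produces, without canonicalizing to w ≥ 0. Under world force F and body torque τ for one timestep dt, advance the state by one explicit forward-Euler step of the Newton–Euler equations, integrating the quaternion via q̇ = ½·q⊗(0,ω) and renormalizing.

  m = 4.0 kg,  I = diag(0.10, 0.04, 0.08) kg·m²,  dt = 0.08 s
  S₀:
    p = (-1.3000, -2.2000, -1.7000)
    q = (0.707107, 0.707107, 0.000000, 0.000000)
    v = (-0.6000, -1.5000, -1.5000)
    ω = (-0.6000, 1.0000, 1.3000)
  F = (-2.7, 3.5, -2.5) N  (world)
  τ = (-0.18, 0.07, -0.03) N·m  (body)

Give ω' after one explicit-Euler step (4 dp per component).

ω' = (-0.7856, 1.1712, 1.2340)

(τ − ω×Iω)/I = (-2.3200, 2.1400, -0.8250)
ω' = ω + α·dt = (-0.7856, 1.1712, 1.2340)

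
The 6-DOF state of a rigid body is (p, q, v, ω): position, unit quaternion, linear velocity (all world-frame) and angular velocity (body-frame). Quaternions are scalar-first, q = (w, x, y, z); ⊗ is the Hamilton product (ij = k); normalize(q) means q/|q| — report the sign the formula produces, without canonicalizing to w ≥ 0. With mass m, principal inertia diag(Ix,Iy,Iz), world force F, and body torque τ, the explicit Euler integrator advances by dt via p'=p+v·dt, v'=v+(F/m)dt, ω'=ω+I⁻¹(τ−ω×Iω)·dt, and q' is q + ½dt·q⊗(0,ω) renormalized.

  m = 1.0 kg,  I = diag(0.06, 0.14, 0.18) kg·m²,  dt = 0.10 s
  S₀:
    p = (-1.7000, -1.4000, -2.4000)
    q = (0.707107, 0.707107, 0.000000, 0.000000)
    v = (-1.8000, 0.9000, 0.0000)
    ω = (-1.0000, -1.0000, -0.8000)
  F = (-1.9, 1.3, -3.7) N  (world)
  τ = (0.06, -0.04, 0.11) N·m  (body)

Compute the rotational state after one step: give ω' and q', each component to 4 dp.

ω' = (-0.9533, -0.9600, -0.7833)
q' = (0.7400, 0.6695, -0.0070, -0.0634)

precession coupling ω×(Iω) = (0.0320, -0.0960, 0.0800)
(τ − ω×Iω)/I = (0.4667, 0.4000, 0.1667)
new body rate ω' = (-0.9533, -0.9600, -0.7833)
Hamilton product q⊗(0,ω) = (0.7071070, -0.7071070, -0.1414214, -1.2727926)
q' = normalize(q + ½dt·q⊗(0,ω)) = (0.7400, 0.6695, -0.0070, -0.0634)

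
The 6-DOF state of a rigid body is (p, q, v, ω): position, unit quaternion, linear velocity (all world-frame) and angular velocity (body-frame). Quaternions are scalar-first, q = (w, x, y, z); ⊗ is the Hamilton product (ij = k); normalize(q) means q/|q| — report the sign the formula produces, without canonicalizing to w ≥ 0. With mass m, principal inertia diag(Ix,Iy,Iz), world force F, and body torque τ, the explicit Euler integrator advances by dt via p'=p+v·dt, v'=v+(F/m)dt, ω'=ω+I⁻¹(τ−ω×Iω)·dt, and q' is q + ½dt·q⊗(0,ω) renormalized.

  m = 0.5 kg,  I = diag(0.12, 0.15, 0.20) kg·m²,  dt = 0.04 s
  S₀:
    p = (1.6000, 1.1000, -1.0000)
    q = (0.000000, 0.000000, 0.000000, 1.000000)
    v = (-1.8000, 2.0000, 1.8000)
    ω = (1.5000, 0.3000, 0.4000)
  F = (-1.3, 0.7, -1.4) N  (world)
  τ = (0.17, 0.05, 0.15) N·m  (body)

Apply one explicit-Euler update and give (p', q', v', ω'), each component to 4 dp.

p' = (1.5280, 1.1800, -0.9280)
q' = (-0.0080, -0.0060, 0.0300, 0.9995)
v' = (-1.9040, 2.0560, 1.6880)
ω' = (1.5547, 0.3261, 0.4273)

ω×(Iω) gyroscopic = (0.0060, -0.0480, 0.0135)
α = I⁻¹(τ − ω×Iω) = (1.3667, 0.6533, 0.6825)
new body rate ω' = (1.5547, 0.3261, 0.4273)
2q̇ = q⊗(0,ω) = (-0.4000000, -0.3000000, 1.5000000, 0.0000000)
updated quaternion q' = (-0.0080, -0.0060, 0.0300, 0.9995)
p + v·dt = (1.5280, 1.1800, -0.9280)
v' = v + a·dt = (-1.9040, 2.0560, 1.6880)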